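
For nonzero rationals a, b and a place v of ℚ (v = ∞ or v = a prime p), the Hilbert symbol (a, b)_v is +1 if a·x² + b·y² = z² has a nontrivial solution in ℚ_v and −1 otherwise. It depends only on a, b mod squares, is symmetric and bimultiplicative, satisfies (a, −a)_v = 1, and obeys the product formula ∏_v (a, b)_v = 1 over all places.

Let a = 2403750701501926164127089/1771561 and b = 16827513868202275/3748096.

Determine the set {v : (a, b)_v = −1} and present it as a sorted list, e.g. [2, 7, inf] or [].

[19, 29, 31, 37]

(a, b) ≡ (17081, 259) mod (ℚ^×)²; places V = {2, 3, 5, 7, 11, 17, 19, 23, 29, 31, 37, ∞}.
(a,b)_17: α=0, u≡8; β=2, v≡4 (mod 17); (8|17)=+1, (4|17)=+1; sign (−1)^0·+1^2·+1^0 = +1.
(a,b)_19: α=3, u≡7; β=2, v≡8 (mod 19); (7|19)=+1, (8|19)=-1; sign (−1)^0·+1^2·-1^3 = -1.
(a,b)_7: α=6, u≡2; β=3, v≡4 (mod 7); (2|7)=+1, (4|7)=+1; sign (−1)^0·+1^3·+1^6 = +1.
(a,b)_3: α=2, u≡2; β=0, v≡1 (mod 3); (2|3)=-1, (1|3)=+1; sign (−1)^0·-1^0·+1^2 = +1.
(a,b)_23: α=4, u≡15; β=2, v≡6 (mod 23); (15|23)=-1, (6|23)=+1; sign (−1)^0·-1^2·+1^4 = +1.
(a,b)_∞: sgn(17081)=+, sgn(259)=+, so +1.
(a,b)_31: α=3, u≡3; β=2, v≡3 (mod 31); (3|31)=-1, (3|31)=-1; sign (−1)^0·-1^2·-1^3 = -1.
(a,b)_37: α=2, u≡20; β=1, v≡4 (mod 37); (20|37)=-1, (4|37)=+1; sign (−1)^0·-1^1·+1^2 = -1.
(a,b)_2: α=0, β=-8; u≡1, v≡3 (mod 8); ε(u)ε(v)=0·1, αω(v)=0·1, βω(u)=-8·0; sum ≡ 0  ⇒  +1.
(a,b)_11: α=-6, u≡9; β=-4, v≡6 (mod 11); (9|11)=+1, (6|11)=-1; sign (−1)^0·+1^-4·-1^-6 = +1.
(a,b)_5: α=0, u≡4; β=2, v≡1 (mod 5); (4|5)=+1, (1|5)=+1; sign (−1)^0·+1^2·+1^0 = +1.
(a,b)_29: α=1, u≡23; β=0, v≡17 (mod 29); (23|29)=+1, (17|29)=-1; sign (−1)^0·+1^0·-1^1 = -1.
Ram(17081, 259) = {19, 29, 31, 37}; no ℚ_19-point on the conic.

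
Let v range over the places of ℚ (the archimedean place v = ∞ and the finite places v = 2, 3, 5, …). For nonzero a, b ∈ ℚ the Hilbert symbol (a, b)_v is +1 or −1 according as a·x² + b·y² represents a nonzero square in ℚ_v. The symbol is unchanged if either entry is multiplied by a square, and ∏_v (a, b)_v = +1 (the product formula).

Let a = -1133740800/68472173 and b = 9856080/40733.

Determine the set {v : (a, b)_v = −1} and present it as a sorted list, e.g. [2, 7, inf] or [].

[]

(a, b) ≡ (-231, 385) mod (ℚ^×)²; places V = {2, 3, 5, 7, 11, 13, 23, 41, ∞}.
(a,b)_11: α=-1, u≡9; β=-1, v≡2 (mod 11); (9|11)=+1, (2|11)=-1; sign (−1)^1·+1^-1·-1^-1 = +1.
(a,b)_23: α=-2, u≡14; β=-2, v≡15 (mod 23); (14|23)=-1, (15|23)=-1; sign (−1)^0·-1^-2·-1^-2 = +1.
(a,b)_41: α=-2, u≡11; β=0, v≡25 (mod 41); (11|41)=-1, (25|41)=+1; sign (−1)^0·-1^0·+1^-2 = +1.
(a,b)_2: α=8, β=4; u≡1, v≡1 (mod 8); ε(u)ε(v)=0·0, αω(v)=8·0, βω(u)=4·0; sum ≡ 0  ⇒  +1.
(a,b)_5: α=2, u≡1; β=1, v≡2 (mod 5); (1|5)=+1, (2|5)=-1; sign (−1)^0·+1^1·-1^2 = +1.
(a,b)_∞: sgn(-231)=−, sgn(385)=+, so +1.
(a,b)_3: α=11, u≡1; β=6, v≡1 (mod 3); (1|3)=+1, (1|3)=+1; sign (−1)^0·+1^6·+1^11 = +1.
(a,b)_7: α=-1, u≡2; β=-1, v≡5 (mod 7); (2|7)=+1, (5|7)=-1; sign (−1)^1·+1^-1·-1^-1 = +1.
(a,b)_13: α=0, u≡1; β=2, v≡7 (mod 13); (1|13)=+1, (7|13)=-1; sign (−1)^0·+1^2·-1^0 = +1.
Every local symbol is +1, so the conic -231·x² + 385·y² = z² has ℚ_v-points for all v and hence a ℚ-point; (a, b / ℚ) ≅ M_2(ℚ).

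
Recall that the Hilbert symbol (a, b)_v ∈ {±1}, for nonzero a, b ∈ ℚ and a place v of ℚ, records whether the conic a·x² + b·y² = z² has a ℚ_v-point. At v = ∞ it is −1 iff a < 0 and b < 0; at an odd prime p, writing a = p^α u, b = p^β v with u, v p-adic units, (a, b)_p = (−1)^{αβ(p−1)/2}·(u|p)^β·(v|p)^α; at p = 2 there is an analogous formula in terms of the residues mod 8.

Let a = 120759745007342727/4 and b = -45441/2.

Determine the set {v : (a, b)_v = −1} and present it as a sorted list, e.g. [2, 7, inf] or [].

(a, b) ≡ (663, -1122) mod (ℚ^×)²; places V = {2, 3, 11, 13, 17, ∞}.
(a,b)_17: α=3, u≡5; β=1, v≡15 (mod 17); (5|17)=-1, (15|17)=+1; sign (−1)^0·-1^1·+1^3 = -1.
(a,b)_3: α=17, u≡2; β=5, v≡1 (mod 3); (2|3)=-1, (1|3)=+1; sign (−1)^1·-1^5·+1^17 = +1.
(a,b)_13: α=1, u≡3; β=0, v≡10 (mod 13); (3|13)=+1, (10|13)=+1; sign (−1)^0·+1^0·+1^1 = +1.
(a,b)_11: α=4, u≡4; β=1, v≡8 (mod 11); (4|11)=+1, (8|11)=-1; sign (−1)^0·+1^1·-1^4 = +1.
(a,b)_2: α=-2, β=-1; u≡7, v≡7 (mod 8); ε(u)ε(v)=1·1, αω(v)=-2·0, βω(u)=-1·0; sum ≡ 1  ⇒  -1.
(a,b)_∞: sgn(663)=+, sgn(-1122)=−, so +1.
|Ram(663, -1122)| = 2, even; anisotropic at {2, 17}.

[2, 17]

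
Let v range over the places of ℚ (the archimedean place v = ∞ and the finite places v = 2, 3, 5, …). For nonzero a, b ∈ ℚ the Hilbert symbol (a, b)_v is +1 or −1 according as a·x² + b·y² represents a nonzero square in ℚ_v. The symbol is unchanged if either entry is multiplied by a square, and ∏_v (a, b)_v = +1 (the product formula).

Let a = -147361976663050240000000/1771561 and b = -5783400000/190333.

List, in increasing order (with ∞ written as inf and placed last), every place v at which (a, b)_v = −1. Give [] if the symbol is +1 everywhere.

Mod squares: a ≡ -355810, b ≡ -23205. Check v ∈ {∞, 2, 3, 5, 7, 11, 13, 17, 23}.
v=2: v_2(a)=17, v_2(b)=6; units ≡ 7, 3 (mod 8); ε·ε+αω+βω = 1·1+17·1+6·0 ≡ 0  ⇒  (a,b)_2 = +1.
v=∞: -355810 < 0 and -23205 < 0  ⇒  (a,b)_∞ = -1.
v=11: a=11^-6·(≡8), b=11^-4·(≡9) mod 11; (8|11)=-1, (9|11)=+1; (−1)^{-6·-4·5}·(-1)^-4·(+1)^-6 = +1.
v=13: a=13^5·(≡5), b=13^-1·(≡4) mod 13; (5|13)=-1, (4|13)=+1; (−1)^{5·-1·6}·(-1)^-1·(+1)^5 = -1.
v=3: a=3^0·(≡2), b=3^5·(≡2) mod 3; (2|3)=-1, (2|3)=-1; (−1)^{0·5·1}·(-1)^5·(-1)^0 = -1.
v=7: a=7^3·(≡2), b=7^1·(≡6) mod 7; (2|7)=+1, (6|7)=-1; (−1)^{3·1·3}·(+1)^1·(-1)^3 = +1.
v=17: a=17^3·(≡10), b=17^1·(≡5) mod 17; (10|17)=-1, (5|17)=-1; (−1)^{3·1·8}·(-1)^1·(-1)^3 = +1.
v=23: a=23^1·(≡13), b=23^0·(≡6) mod 23; (13|23)=+1, (6|23)=+1; (−1)^{1·0·11}·(+1)^0·(+1)^1 = +1.
v=5: a=5^7·(≡3), b=5^5·(≡4) mod 5; (3|5)=-1, (4|5)=+1; (−1)^{7·5·2}·(-1)^5·(+1)^7 = -1.
(-355810, -23205 / ℚ) ramifies at {3, 5, 13, ∞}: a division algebra.

[3, 5, 13, inf]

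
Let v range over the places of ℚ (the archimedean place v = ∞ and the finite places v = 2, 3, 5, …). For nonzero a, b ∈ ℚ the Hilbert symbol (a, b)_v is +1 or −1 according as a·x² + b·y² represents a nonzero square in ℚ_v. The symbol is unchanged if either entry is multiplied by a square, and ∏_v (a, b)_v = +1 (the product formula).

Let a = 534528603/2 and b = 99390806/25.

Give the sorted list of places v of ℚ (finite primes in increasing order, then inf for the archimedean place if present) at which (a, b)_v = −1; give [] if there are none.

[2, 17]

(a, b) ≡ (2424166, 59126) mod (ℚ^×)²; places V = {2, 3, 5, 7, 17, 37, 41, 47, ∞}.
(a,b)_17: α=1, u≡8; β=1, v≡6 (mod 17); (8|17)=+1, (6|17)=-1; sign (−1)^0·+1^1·-1^1 = -1.
(a,b)_5: α=0, u≡4; β=-2, v≡1 (mod 5); (4|5)=+1, (1|5)=+1; sign (−1)^0·+1^-2·+1^0 = +1.
(a,b)_47: α=1, u≡15; β=1, v≡18 (mod 47); (15|47)=-1, (18|47)=+1; sign (−1)^1·-1^1·+1^1 = +1.
(a,b)_∞: sgn(2424166)=+, sgn(59126)=+, so +1.
(a,b)_2: α=-1, β=1; u≡3, v≡3 (mod 8); ε(u)ε(v)=1·1, αω(v)=-1·1, βω(u)=1·1; sum ≡ 1  ⇒  -1.
(a,b)_7: α=2, u≡5; β=0, v≡1 (mod 7); (5|7)=-1, (1|7)=+1; sign (−1)^0·-1^0·+1^2 = +1.
(a,b)_37: α=1, u≡16; β=1, v≡3 (mod 37); (16|37)=+1, (3|37)=+1; sign (−1)^0·+1^1·+1^1 = +1.
(a,b)_41: α=1, u≡31; β=2, v≡10 (mod 41); (31|41)=+1, (10|41)=+1; sign (−1)^0·+1^2·+1^1 = +1.
(a,b)_3: α=2, u≡1; β=0, v≡2 (mod 3); (1|3)=+1, (2|3)=-1; sign (−1)^0·+1^0·-1^2 = +1.
|Ram(2424166, 59126)| = 2, even; anisotropic at {2, 17}.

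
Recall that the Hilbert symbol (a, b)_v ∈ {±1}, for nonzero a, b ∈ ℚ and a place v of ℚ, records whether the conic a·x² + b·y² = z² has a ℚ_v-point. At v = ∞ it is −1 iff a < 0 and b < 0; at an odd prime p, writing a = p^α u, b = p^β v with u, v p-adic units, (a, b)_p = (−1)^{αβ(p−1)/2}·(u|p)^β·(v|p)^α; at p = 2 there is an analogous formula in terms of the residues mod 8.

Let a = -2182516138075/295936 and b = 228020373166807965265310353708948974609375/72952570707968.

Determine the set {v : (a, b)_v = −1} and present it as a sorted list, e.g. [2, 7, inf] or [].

[5, 13, 17, 29, 31, 53]

Mod squares: a ≡ -29203, b ≡ 52649935. Check v ∈ {∞, 2, 3, 5, 7, 13, 17, 19, 29, 31, 53}.
v=29: a=29^1·(≡21), b=29^3·(≡24) mod 29; (21|29)=-1, (24|29)=+1; (−1)^{1·3·14}·(-1)^3·(+1)^1 = -1.
v=7: a=7^2·(≡4), b=7^-2·(≡2) mod 7; (4|7)=+1, (2|7)=+1; (−1)^{2·-2·3}·(+1)^-2·(+1)^2 = +1.
v=5: a=5^2·(≡2), b=5^13·(≡2) mod 5; (2|5)=-1, (2|5)=-1; (−1)^{2·13·2}·(-1)^13·(-1)^2 = -1.
v=2: v_2(a)=-10, v_2(b)=-20; units ≡ 5, 7 (mod 8); ε·ε+αω+βω = 0·1+-10·0+-20·1 ≡ 0  ⇒  (a,b)_2 = +1.
v=31: a=31^0·(≡17), b=31^1·(≡4) mod 31; (17|31)=-1, (4|31)=+1; (−1)^{0·1·15}·(-1)^1·(+1)^0 = -1.
v=53: a=53^1·(≡34), b=53^3·(≡49) mod 53; (34|53)=-1, (49|53)=+1; (−1)^{1·3·26}·(-1)^3·(+1)^1 = -1.
v=∞: -29203 < 0 and 52649935 > 0  ⇒  (a,b)_∞ = +1.
v=17: a=17^-2·(≡14), b=17^-5·(≡10) mod 17; (14|17)=-1, (10|17)=-1; (−1)^{-2·-5·8}·(-1)^-5·(-1)^-2 = -1.
v=13: a=13^2·(≡8), b=13^5·(≡3) mod 13; (8|13)=-1, (3|13)=+1; (−1)^{2·5·6}·(-1)^5·(+1)^2 = -1.
v=19: a=19^3·(≡14), b=19^10·(≡16) mod 19; (14|19)=-1, (16|19)=+1; (−1)^{3·10·9}·(-1)^10·(+1)^3 = +1.
v=3: a=3^0·(≡2), b=3^6·(≡1) mod 3; (2|3)=-1, (1|3)=+1; (−1)^{0·6·1}·(-1)^6·(+1)^0 = +1.
|Ram(-29203, 52649935)| = 6, even; anisotropic at {5, 13, 17, 29, 31, 53}.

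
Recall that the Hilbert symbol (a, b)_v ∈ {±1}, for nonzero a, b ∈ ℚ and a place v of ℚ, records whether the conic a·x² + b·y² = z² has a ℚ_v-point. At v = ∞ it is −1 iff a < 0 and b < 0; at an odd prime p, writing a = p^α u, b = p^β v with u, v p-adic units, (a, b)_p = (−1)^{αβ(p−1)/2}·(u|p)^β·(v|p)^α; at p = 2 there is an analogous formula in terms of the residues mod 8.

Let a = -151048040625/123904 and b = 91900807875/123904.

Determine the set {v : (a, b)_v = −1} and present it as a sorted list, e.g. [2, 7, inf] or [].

Mod squares: a ≡ -8265, b ≡ 435. Check v ∈ {∞, 2, 3, 5, 11, 17, 19, 29}.
v=5: a=5^5·(≡3), b=5^3·(≡2) mod 5; (3|5)=-1, (2|5)=-1; (−1)^{5·3·2}·(-1)^3·(-1)^5 = +1.
v=2: v_2(a)=-10, v_2(b)=-10; units ≡ 7, 3 (mod 8); ε·ε+αω+βω = 1·1+-10·1+-10·0 ≡ 1  ⇒  (a,b)_2 = -1.
v=29: a=29^1·(≡16), b=29^1·(≡12) mod 29; (16|29)=+1, (12|29)=-1; (−1)^{1·1·14}·(+1)^1·(-1)^1 = -1.
v=∞: -8265 < 0 and 435 > 0  ⇒  (a,b)_∞ = +1.
v=17: a=17^0·(≡10), b=17^2·(≡10) mod 17; (10|17)=-1, (10|17)=-1; (−1)^{0·2·8}·(-1)^2·(-1)^0 = +1.
v=19: a=19^3·(≡15), b=19^2·(≡9) mod 19; (15|19)=-1, (9|19)=+1; (−1)^{3·2·9}·(-1)^2·(+1)^3 = +1.
v=11: a=11^-2·(≡2), b=11^-2·(≡8) mod 11; (2|11)=-1, (8|11)=-1; (−1)^{-2·-2·5}·(-1)^-2·(-1)^-2 = +1.
v=3: a=3^5·(≡2), b=3^5·(≡1) mod 3; (2|3)=-1, (1|3)=+1; (−1)^{5·5·1}·(-1)^5·(+1)^5 = +1.
Ram(-8265, 435) = {2, 29}; no ℚ_2-point on the conic.

[2, 29]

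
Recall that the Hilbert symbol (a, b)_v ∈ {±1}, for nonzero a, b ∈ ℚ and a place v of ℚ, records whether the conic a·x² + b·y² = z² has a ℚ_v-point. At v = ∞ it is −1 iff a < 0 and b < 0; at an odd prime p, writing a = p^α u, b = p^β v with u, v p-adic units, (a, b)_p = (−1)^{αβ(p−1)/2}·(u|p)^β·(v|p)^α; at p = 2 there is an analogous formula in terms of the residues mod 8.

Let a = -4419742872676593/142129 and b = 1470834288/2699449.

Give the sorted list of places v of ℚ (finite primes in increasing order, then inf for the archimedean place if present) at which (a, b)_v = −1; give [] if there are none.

[2, 7, 17, 19]

(a, b) ≡ (-57, 3927) mod (ℚ^×)²; places V = {2, 3, 7, 11, 13, 17, 19, 29, 31, 53, ∞}.
(a,b)_17: α=2, u≡10; β=3, v≡3 (mod 17); (10|17)=-1, (3|17)=-1; sign (−1)^0·-1^3·-1^2 = -1.
(a,b)_19: α=1, u≡5; β=0, v≡15 (mod 19); (5|19)=+1, (15|19)=-1; sign (−1)^0·+1^0·-1^1 = -1.
(a,b)_11: α=2, u≡1; β=1, v≡5 (mod 11); (1|11)=+1, (5|11)=+1; sign (−1)^0·+1^1·+1^2 = +1.
(a,b)_29: α=-2, u≡20; β=0, v≡15 (mod 29); (20|29)=+1, (15|29)=-1; sign (−1)^0·+1^0·-1^-2 = +1.
(a,b)_∞: sgn(-57)=−, sgn(3927)=+, so +1.
(a,b)_13: α=-2, u≡5; β=0, v≡12 (mod 13); (5|13)=-1, (12|13)=+1; sign (−1)^0·-1^0·+1^-2 = +1.
(a,b)_2: α=0, β=4; u≡7, v≡7 (mod 8); ε(u)ε(v)=1·1, αω(v)=0·0, βω(u)=4·0; sum ≡ 1  ⇒  -1.
(a,b)_3: α=1, u≡2; β=5, v≡1 (mod 3); (2|3)=-1, (1|3)=+1; sign (−1)^1·-1^5·+1^1 = +1.
(a,b)_7: α=4, u≡5; β=1, v≡4 (mod 7); (5|7)=-1, (4|7)=+1; sign (−1)^0·-1^1·+1^4 = -1.
(a,b)_53: α=0, u≡16; β=-2, v≡48 (mod 53); (16|53)=+1, (48|53)=-1; sign (−1)^0·+1^-2·-1^0 = +1.
(a,b)_31: α=4, u≡9; β=-2, v≡12 (mod 31); (9|31)=+1, (12|31)=-1; sign (−1)^0·+1^-2·-1^4 = +1.
Ram(-57, 3927) = {2, 7, 17, 19}; no ℚ_2-point on the conic.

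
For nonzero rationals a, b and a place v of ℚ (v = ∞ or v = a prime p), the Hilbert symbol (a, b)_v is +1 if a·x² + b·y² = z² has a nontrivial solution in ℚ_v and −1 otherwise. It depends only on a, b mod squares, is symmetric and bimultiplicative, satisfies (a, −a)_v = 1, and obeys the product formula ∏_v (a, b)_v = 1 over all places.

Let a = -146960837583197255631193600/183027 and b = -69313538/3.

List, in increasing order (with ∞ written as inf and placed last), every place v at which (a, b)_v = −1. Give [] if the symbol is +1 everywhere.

[2, inf]

Mod squares: a ≡ -1218, b ≡ -6. Check v ∈ {∞, 2, 3, 5, 7, 13, 19, 29, 31}.
v=7: a=7^7·(≡4), b=7^2·(≡4) mod 7; (4|7)=+1, (4|7)=+1; (−1)^{7·2·3}·(+1)^2·(+1)^7 = +1.
v=∞: -1218 < 0 and -6 < 0  ⇒  (a,b)_∞ = -1.
v=31: a=31^2·(≡17), b=31^0·(≡25) mod 31; (17|31)=-1, (25|31)=+1; (−1)^{2·0·15}·(-1)^0·(+1)^2 = +1.
v=19: a=19^-2·(≡1), b=19^0·(≡13) mod 19; (1|19)=+1, (13|19)=-1; (−1)^{-2·0·9}·(+1)^0·(-1)^-2 = +1.
v=3: a=3^-1·(≡2), b=3^-1·(≡1) mod 3; (2|3)=-1, (1|3)=+1; (−1)^{-1·-1·1}·(-1)^-1·(+1)^-1 = +1.
v=2: v_2(a)=9, v_2(b)=1; units ≡ 7, 5 (mod 8); ε·ε+αω+βω = 1·0+9·1+1·0 ≡ 1  ⇒  (a,b)_2 = -1.
v=29: a=29^9·(≡9), b=29^4·(≡6) mod 29; (9|29)=+1, (6|29)=+1; (−1)^{9·4·14}·(+1)^4·(+1)^9 = +1.
v=13: a=13^-2·(≡12), b=13^0·(≡6) mod 13; (12|13)=+1, (6|13)=-1; (−1)^{-2·0·6}·(+1)^0·(-1)^-2 = +1.
v=5: a=5^2·(≡3), b=5^0·(≡4) mod 5; (3|5)=-1, (4|5)=+1; (−1)^{2·0·2}·(-1)^0·(+1)^2 = +1.
(-1218, -6 / ℚ) ramifies at {2, ∞}: a division algebra.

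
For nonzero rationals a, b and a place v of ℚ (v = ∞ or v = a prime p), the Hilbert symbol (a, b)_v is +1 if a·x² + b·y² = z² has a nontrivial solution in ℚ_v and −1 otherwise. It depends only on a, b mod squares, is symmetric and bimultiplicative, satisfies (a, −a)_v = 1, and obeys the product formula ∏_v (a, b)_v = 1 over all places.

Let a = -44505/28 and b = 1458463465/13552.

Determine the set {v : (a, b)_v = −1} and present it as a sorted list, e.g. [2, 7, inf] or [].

[5, 7, 19, 43]

Mod squares: a ≡ -34615, b ≡ 15295. Check v ∈ {∞, 2, 3, 5, 7, 11, 19, 23, 43}.
v=43: a=43^1·(≡26), b=43^2·(≡42) mod 43; (26|43)=-1, (42|43)=-1; (−1)^{1·2·21}·(-1)^2·(-1)^1 = -1.
v=3: a=3^2·(≡2), b=3^0·(≡1) mod 3; (2|3)=-1, (1|3)=+1; (−1)^{2·0·1}·(-1)^0·(+1)^2 = +1.
v=19: a=19^0·(≡14), b=19^3·(≡5) mod 19; (14|19)=-1, (5|19)=+1; (−1)^{0·3·9}·(-1)^3·(+1)^0 = -1.
v=5: a=5^1·(≡3), b=5^1·(≡4) mod 5; (3|5)=-1, (4|5)=+1; (−1)^{1·1·2}·(-1)^1·(+1)^1 = -1.
v=23: a=23^1·(≡4), b=23^1·(≡22) mod 23; (4|23)=+1, (22|23)=-1; (−1)^{1·1·11}·(+1)^1·(-1)^1 = +1.
v=11: a=11^0·(≡2), b=11^-2·(≡4) mod 11; (2|11)=-1, (4|11)=+1; (−1)^{0·-2·5}·(-1)^-2·(+1)^0 = +1.
v=∞: -34615 < 0 and 15295 > 0  ⇒  (a,b)_∞ = +1.
v=2: v_2(a)=-2, v_2(b)=-4; units ≡ 1, 7 (mod 8); ε·ε+αω+βω = 0·1+-2·0+-4·0 ≡ 0  ⇒  (a,b)_2 = +1.
v=7: a=7^-1·(≡2), b=7^-1·(≡1) mod 7; (2|7)=+1, (1|7)=+1; (−1)^{-1·-1·3}·(+1)^-1·(+1)^-1 = -1.
(-34615, 15295 / ℚ) ramifies at {5, 7, 19, 43}: a division algebra.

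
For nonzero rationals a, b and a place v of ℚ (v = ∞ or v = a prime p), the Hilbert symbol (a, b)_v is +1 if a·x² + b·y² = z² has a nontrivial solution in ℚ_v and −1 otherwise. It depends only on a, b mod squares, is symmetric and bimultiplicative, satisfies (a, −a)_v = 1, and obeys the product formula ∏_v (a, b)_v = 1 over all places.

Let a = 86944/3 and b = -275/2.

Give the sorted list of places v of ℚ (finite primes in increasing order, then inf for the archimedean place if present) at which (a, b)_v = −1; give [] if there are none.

[2, 3]

Mod squares: a ≡ 16302, b ≡ -22. Check v ∈ {∞, 2, 3, 5, 11, 13, 19}.
v=11: a=11^1·(≡2), b=11^1·(≡4) mod 11; (2|11)=-1, (4|11)=+1; (−1)^{1·1·5}·(-1)^1·(+1)^1 = +1.
v=3: a=3^-1·(≡1), b=3^0·(≡2) mod 3; (1|3)=+1, (2|3)=-1; (−1)^{-1·0·1}·(+1)^0·(-1)^-1 = -1.
v=∞: 16302 > 0 and -22 < 0  ⇒  (a,b)_∞ = +1.
v=2: v_2(a)=5, v_2(b)=-1; units ≡ 7, 5 (mod 8); ε·ε+αω+βω = 1·0+5·1+-1·0 ≡ 1  ⇒  (a,b)_2 = -1.
v=13: a=13^1·(≡2), b=13^0·(≡12) mod 13; (2|13)=-1, (12|13)=+1; (−1)^{1·0·6}·(-1)^0·(+1)^1 = +1.
v=19: a=19^1·(≡18), b=19^0·(≡5) mod 19; (18|19)=-1, (5|19)=+1; (−1)^{1·0·9}·(-1)^0·(+1)^1 = +1.
v=5: a=5^0·(≡3), b=5^2·(≡2) mod 5; (3|5)=-1, (2|5)=-1; (−1)^{0·2·2}·(-1)^2·(-1)^0 = +1.
|Ram(16302, -22)| = 2, even; anisotropic at {2, 3}.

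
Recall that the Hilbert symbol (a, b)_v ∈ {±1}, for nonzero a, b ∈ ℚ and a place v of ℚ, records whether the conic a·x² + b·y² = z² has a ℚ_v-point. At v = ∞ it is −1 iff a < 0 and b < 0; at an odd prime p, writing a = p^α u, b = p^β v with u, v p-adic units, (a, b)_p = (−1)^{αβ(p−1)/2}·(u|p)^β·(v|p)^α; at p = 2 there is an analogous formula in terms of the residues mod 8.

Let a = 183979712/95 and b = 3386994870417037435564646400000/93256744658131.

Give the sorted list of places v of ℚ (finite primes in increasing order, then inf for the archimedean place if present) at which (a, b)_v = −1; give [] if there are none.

Mod squares: a ≡ 19285, b ≡ 29879195465. Check v ∈ {∞, 2, 3, 5, 7, 17, 19, 23, 29, 31, 41, 53}.
v=5: a=5^-1·(≡3), b=5^5·(≡3) mod 5; (3|5)=-1, (3|5)=-1; (−1)^{-1·5·2}·(-1)^5·(-1)^-1 = +1.
v=3: a=3^0·(≡1), b=3^12·(≡2) mod 3; (1|3)=+1, (2|3)=-1; (−1)^{0·12·1}·(+1)^12·(-1)^0 = +1.
v=53: a=53^0·(≡37), b=53^1·(≡23) mod 53; (37|53)=+1, (23|53)=-1; (−1)^{0·1·26}·(+1)^1·(-1)^0 = +1.
v=31: a=31^0·(≡22), b=31^1·(≡17) mod 31; (22|31)=-1, (17|31)=-1; (−1)^{0·1·15}·(-1)^1·(-1)^0 = -1.
v=7: a=7^3·(≡4), b=7^7·(≡2) mod 7; (4|7)=+1, (2|7)=+1; (−1)^{3·7·3}·(+1)^7·(+1)^3 = -1.
v=29: a=29^1·(≡11), b=29^3·(≡27) mod 29; (11|29)=-1, (27|29)=-1; (−1)^{1·3·14}·(-1)^3·(-1)^1 = +1.
v=17: a=17^2·(≡6), b=17^-2·(≡4) mod 17; (6|17)=-1, (4|17)=+1; (−1)^{2·-2·8}·(-1)^-2·(+1)^2 = +1.
v=∞: 19285 > 0 and 29879195465 > 0  ⇒  (a,b)_∞ = +1.
v=19: a=19^-1·(≡18), b=19^-9·(≡7) mod 19; (18|19)=-1, (7|19)=+1; (−1)^{-1·-9·9}·(-1)^-9·(+1)^-1 = +1.
v=23: a=23^0·(≡7), b=23^1·(≡6) mod 23; (7|23)=-1, (6|23)=+1; (−1)^{0·1·11}·(-1)^1·(+1)^0 = -1.
v=2: v_2(a)=6, v_2(b)=16; units ≡ 5, 1 (mod 8); ε·ε+αω+βω = 0·0+6·0+16·1 ≡ 0  ⇒  (a,b)_2 = +1.
v=41: a=41^0·(≡38), b=41^1·(≡16) mod 41; (38|41)=-1, (16|41)=+1; (−1)^{0·1·20}·(-1)^1·(+1)^0 = -1.
(19285, 29879195465 / ℚ) ramifies at {7, 23, 31, 41}: a division algebra.

[7, 23, 31, 41]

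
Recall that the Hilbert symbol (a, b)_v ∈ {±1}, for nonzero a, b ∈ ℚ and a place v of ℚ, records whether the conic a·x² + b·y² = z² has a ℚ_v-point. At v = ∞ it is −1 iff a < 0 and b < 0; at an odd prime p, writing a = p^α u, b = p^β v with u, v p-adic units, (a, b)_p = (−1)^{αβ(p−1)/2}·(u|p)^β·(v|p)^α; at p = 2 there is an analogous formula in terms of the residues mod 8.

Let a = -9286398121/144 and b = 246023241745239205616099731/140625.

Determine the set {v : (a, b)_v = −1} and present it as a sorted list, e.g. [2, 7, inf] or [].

(a, b) ≡ (-3867721, 56609371) mod (ℚ^×)²; places V = {2, 3, 5, 7, 11, 13, 17, 23, 37, 43, ∞}.
(a,b)_5: α=0, u≡1; β=-6, v≡4 (mod 5); (1|5)=+1, (4|5)=+1; sign (−1)^0·+1^-6·+1^0 = +1.
(a,b)_3: α=-2, u≡2; β=-2, v≡1 (mod 3); (2|3)=-1, (1|3)=+1; sign (−1)^0·-1^-2·+1^-2 = +1.
(a,b)_11: α=1, u≡1; β=4, v≡9 (mod 11); (1|11)=+1, (9|11)=+1; sign (−1)^0·+1^4·+1^1 = +1.
(a,b)_13: α=1, u≡9; β=3, v≡3 (mod 13); (9|13)=+1, (3|13)=+1; sign (−1)^0·+1^3·+1^1 = +1.
(a,b)_17: α=1, u≡16; β=3, v≡11 (mod 17); (16|17)=+1, (11|17)=-1; sign (−1)^0·+1^3·-1^1 = -1.
(a,b)_37: α=1, u≡29; β=3, v≡10 (mod 37); (29|37)=-1, (10|37)=+1; sign (−1)^0·-1^3·+1^1 = -1.
(a,b)_7: α=4, u≡6; β=5, v≡4 (mod 7); (6|7)=-1, (4|7)=+1; sign (−1)^0·-1^5·+1^4 = -1.
(a,b)_23: α=0, u≡19; β=1, v≡13 (mod 23); (19|23)=-1, (13|23)=+1; sign (−1)^0·-1^1·+1^0 = -1.
(a,b)_43: α=1, u≡13; β=3, v≡4 (mod 43); (13|43)=+1, (4|43)=+1; sign (−1)^1·+1^3·+1^1 = -1.
(a,b)_∞: sgn(-3867721)=−, sgn(56609371)=+, so +1.
(a,b)_2: α=-4, β=0; u≡7, v≡3 (mod 8); ε(u)ε(v)=1·1, αω(v)=-4·1, βω(u)=0·0; sum ≡ 1  ⇒  -1.
(-3867721, 56609371 / ℚ) ramifies at {2, 7, 17, 23, 37, 43}: a division algebra.

[2, 7, 17, 23, 37, 43]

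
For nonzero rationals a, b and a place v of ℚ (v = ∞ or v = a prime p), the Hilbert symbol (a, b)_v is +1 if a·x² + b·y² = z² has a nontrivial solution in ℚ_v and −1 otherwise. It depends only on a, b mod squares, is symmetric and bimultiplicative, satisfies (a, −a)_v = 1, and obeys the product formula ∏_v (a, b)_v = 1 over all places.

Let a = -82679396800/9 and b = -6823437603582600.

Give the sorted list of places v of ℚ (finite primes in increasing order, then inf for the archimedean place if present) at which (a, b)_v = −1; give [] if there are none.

Mod squares: a ≡ -7, b ≡ -114114. Check v ∈ {∞, 2, 3, 5, 7, 11, 13, 19}.
v=3: a=3^-2·(≡2), b=3^5·(≡2) mod 3; (2|3)=-1, (2|3)=-1; (−1)^{-2·5·1}·(-1)^5·(-1)^-2 = -1.
v=7: a=7^1·(≡5), b=7^1·(≡1) mod 7; (5|7)=-1, (1|7)=+1; (−1)^{1·1·3}·(-1)^1·(+1)^1 = +1.
v=∞: -7 < 0 and -114114 < 0  ⇒  (a,b)_∞ = -1.
v=19: a=19^2·(≡14), b=19^3·(≡16) mod 19; (14|19)=-1, (16|19)=+1; (−1)^{2·3·9}·(-1)^3·(+1)^2 = -1.
v=2: v_2(a)=6, v_2(b)=3; units ≡ 1, 7 (mod 8); ε·ε+αω+βω = 0·1+6·0+3·0 ≡ 0  ⇒  (a,b)_2 = +1.
v=13: a=13^2·(≡5), b=13^3·(≡10) mod 13; (5|13)=-1, (10|13)=+1; (−1)^{2·3·6}·(-1)^3·(+1)^2 = -1.
v=5: a=5^2·(≡2), b=5^2·(≡1) mod 5; (2|5)=-1, (1|5)=+1; (−1)^{2·2·2}·(-1)^2·(+1)^2 = +1.
v=11: a=11^2·(≡3), b=11^3·(≡10) mod 11; (3|11)=+1, (10|11)=-1; (−1)^{2·3·5}·(+1)^3·(-1)^2 = +1.
(-7, -114114 / ℚ) ramifies at {3, 13, 19, ∞}: a division algebra.

[3, 13, 19, inf]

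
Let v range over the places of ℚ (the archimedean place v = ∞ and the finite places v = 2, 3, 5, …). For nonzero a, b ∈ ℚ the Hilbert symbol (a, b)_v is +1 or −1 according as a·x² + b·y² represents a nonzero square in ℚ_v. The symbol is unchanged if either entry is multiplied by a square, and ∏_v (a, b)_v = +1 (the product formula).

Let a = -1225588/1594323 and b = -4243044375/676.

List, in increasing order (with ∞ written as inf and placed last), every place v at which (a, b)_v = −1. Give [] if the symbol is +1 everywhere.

(a, b) ≡ (-111, -551) mod (ℚ^×)²; places V = {2, 3, 5, 7, 13, 19, 29, 37, ∞}.
(a,b)_19: α=0, u≡10; β=1, v≡6 (mod 19); (10|19)=-1, (6|19)=+1; sign (−1)^0·-1^1·+1^0 = -1.
(a,b)_37: α=1, u≡33; β=2, v≡30 (mod 37); (33|37)=+1, (30|37)=+1; sign (−1)^0·+1^2·+1^1 = +1.
(a,b)_2: α=2, β=-2; u≡1, v≡1 (mod 8); ε(u)ε(v)=0·0, αω(v)=2·0, βω(u)=-2·0; sum ≡ 0  ⇒  +1.
(a,b)_13: α=2, u≡5; β=-2, v≡7 (mod 13); (5|13)=-1, (7|13)=-1; sign (−1)^0·-1^-2·-1^2 = +1.
(a,b)_7: α=2, u≡2; β=0, v≡1 (mod 7); (2|7)=+1, (1|7)=+1; sign (−1)^0·+1^0·+1^2 = +1.
(a,b)_5: α=0, u≡4; β=4, v≡4 (mod 5); (4|5)=+1, (4|5)=+1; sign (−1)^0·+1^4·+1^0 = +1.
(a,b)_29: α=0, u≡28; β=1, v≡3 (mod 29); (28|29)=+1, (3|29)=-1; sign (−1)^0·+1^1·-1^0 = +1.
(a,b)_∞: sgn(-111)=−, sgn(-551)=−, so -1.
(a,b)_3: α=-13, u≡2; β=2, v≡1 (mod 3); (2|3)=-1, (1|3)=+1; sign (−1)^0·-1^2·+1^-13 = +1.
|Ram(-111, -551)| = 2, even; anisotropic at {19, ∞}.

[19, inf]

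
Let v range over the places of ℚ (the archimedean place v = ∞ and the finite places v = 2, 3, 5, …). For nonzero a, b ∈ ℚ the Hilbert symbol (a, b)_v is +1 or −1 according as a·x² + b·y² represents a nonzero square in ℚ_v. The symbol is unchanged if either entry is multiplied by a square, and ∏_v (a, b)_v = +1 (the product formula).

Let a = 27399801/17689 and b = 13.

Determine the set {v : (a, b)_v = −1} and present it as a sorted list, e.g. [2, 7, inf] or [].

Mod squares: a ≡ 561, b ≡ 13. Check v ∈ {∞, 2, 3, 7, 11, 13, 17, 19}.
v=∞: 561 > 0 and 13 > 0  ⇒  (a,b)_∞ = +1.
v=17: a=17^3·(≡2), b=17^0·(≡13) mod 17; (2|17)=+1, (13|17)=+1; (−1)^{3·0·8}·(+1)^0·(+1)^3 = +1.
v=11: a=11^1·(≡7), b=11^0·(≡2) mod 11; (7|11)=-1, (2|11)=-1; (−1)^{1·0·5}·(-1)^0·(-1)^1 = -1.
v=19: a=19^-2·(≡10), b=19^0·(≡13) mod 19; (10|19)=-1, (13|19)=-1; (−1)^{-2·0·9}·(-1)^0·(-1)^-2 = +1.
v=7: a=7^-2·(≡4), b=7^0·(≡6) mod 7; (4|7)=+1, (6|7)=-1; (−1)^{-2·0·3}·(+1)^0·(-1)^-2 = +1.
v=2: v_2(a)=0, v_2(b)=0; units ≡ 1, 5 (mod 8); ε·ε+αω+βω = 0·0+0·1+0·0 ≡ 0  ⇒  (a,b)_2 = +1.
v=13: a=13^2·(≡5), b=13^1·(≡1) mod 13; (5|13)=-1, (1|13)=+1; (−1)^{2·1·6}·(-1)^1·(+1)^2 = -1.
v=3: a=3^1·(≡1), b=3^0·(≡1) mod 3; (1|3)=+1, (1|3)=+1; (−1)^{1·0·1}·(+1)^0·(+1)^1 = +1.
|Ram(561, 13)| = 2, even; anisotropic at {11, 13}.

[11, 13]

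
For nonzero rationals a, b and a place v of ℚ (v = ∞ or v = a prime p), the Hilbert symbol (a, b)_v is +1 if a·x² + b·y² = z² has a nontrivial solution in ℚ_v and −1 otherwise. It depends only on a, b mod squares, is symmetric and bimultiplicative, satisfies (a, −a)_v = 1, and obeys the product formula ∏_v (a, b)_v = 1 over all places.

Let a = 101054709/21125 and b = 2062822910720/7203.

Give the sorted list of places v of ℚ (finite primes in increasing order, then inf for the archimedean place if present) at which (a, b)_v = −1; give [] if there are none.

[3, 5, 11, 23]

Mod squares: a ≡ 14145, b ≡ 24173705985. Check v ∈ {∞, 2, 3, 5, 7, 11, 13, 17, 19, 23, 37, 41}.
v=17: a=17^0·(≡1), b=17^1·(≡4) mod 17; (1|17)=+1, (4|17)=+1; (−1)^{0·1·8}·(+1)^1·(+1)^0 = +1.
v=13: a=13^-2·(≡10), b=13^1·(≡2) mod 13; (10|13)=+1, (2|13)=-1; (−1)^{-2·1·6}·(+1)^1·(-1)^-2 = +1.
v=11: a=11^0·(≡6), b=11^1·(≡5) mod 11; (6|11)=-1, (5|11)=+1; (−1)^{0·1·5}·(-1)^1·(+1)^0 = -1.
v=19: a=19^0·(≡7), b=19^1·(≡4) mod 19; (7|19)=+1, (4|19)=+1; (−1)^{0·1·9}·(+1)^1·(+1)^0 = +1.
v=∞: 14145 > 0 and 24173705985 > 0  ⇒  (a,b)_∞ = +1.
v=41: a=41^1·(≡28), b=41^1·(≡11) mod 41; (28|41)=-1, (11|41)=-1; (−1)^{1·1·20}·(-1)^1·(-1)^1 = +1.
v=3: a=3^7·(≡2), b=3^-1·(≡2) mod 3; (2|3)=-1, (2|3)=-1; (−1)^{7·-1·1}·(-1)^-1·(-1)^7 = -1.
v=23: a=23^1·(≡14), b=23^1·(≡10) mod 23; (14|23)=-1, (10|23)=-1; (−1)^{1·1·11}·(-1)^1·(-1)^1 = -1.
v=37: a=37^0·(≡12), b=37^1·(≡15) mod 37; (12|37)=+1, (15|37)=-1; (−1)^{0·1·18}·(+1)^1·(-1)^0 = +1.
v=5: a=5^-3·(≡1), b=5^1·(≡3) mod 5; (1|5)=+1, (3|5)=-1; (−1)^{-3·1·2}·(+1)^1·(-1)^-3 = -1.
v=7: a=7^2·(≡6), b=7^-4·(≡4) mod 7; (6|7)=-1, (4|7)=+1; (−1)^{2·-4·3}·(-1)^-4·(+1)^2 = +1.
v=2: v_2(a)=0, v_2(b)=8; units ≡ 1, 1 (mod 8); ε·ε+αω+βω = 0·0+0·0+8·0 ≡ 0  ⇒  (a,b)_2 = +1.
Ram(14145, 24173705985) = {3, 5, 11, 23}; no ℚ_3-point on the conic.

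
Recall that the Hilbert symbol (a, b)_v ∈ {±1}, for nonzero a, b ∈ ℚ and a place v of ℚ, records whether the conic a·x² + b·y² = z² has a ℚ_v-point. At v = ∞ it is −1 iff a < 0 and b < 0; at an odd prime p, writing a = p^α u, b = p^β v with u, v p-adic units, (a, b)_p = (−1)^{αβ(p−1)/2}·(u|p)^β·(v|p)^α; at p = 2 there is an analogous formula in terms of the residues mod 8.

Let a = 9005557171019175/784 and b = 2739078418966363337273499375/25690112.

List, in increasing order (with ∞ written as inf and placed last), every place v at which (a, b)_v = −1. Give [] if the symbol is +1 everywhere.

(a, b) ≡ (527, 42398) mod (ℚ^×)²; places V = {2, 3, 5, 7, 11, 13, 17, 29, 31, 43, ∞}.
(a,b)_31: α=1, u≡12; β=2, v≡21 (mod 31); (12|31)=-1, (21|31)=-1; sign (−1)^0·-1^2·-1^1 = -1.
(a,b)_29: α=2, u≡7; β=3, v≡21 (mod 29); (7|29)=+1, (21|29)=-1; sign (−1)^0·+1^3·-1^2 = +1.
(a,b)_3: α=2, u≡2; β=4, v≡2 (mod 3); (2|3)=-1, (2|3)=-1; sign (−1)^0·-1^4·-1^2 = +1.
(a,b)_13: α=2, u≡8; β=2, v≡7 (mod 13); (8|13)=-1, (7|13)=-1; sign (−1)^0·-1^2·-1^2 = +1.
(a,b)_17: α=3, u≡12; β=5, v≡12 (mod 17); (12|17)=-1, (12|17)=-1; sign (−1)^0·-1^5·-1^3 = +1.
(a,b)_2: α=-4, β=-19; u≡7, v≡7 (mod 8); ε(u)ε(v)=1·1, αω(v)=-4·0, βω(u)=-19·0; sum ≡ 1  ⇒  -1.
(a,b)_7: α=-2, u≡2; β=-2, v≡3 (mod 7); (2|7)=+1, (3|7)=-1; sign (−1)^0·+1^-2·-1^-2 = +1.
(a,b)_11: α=0, u≡10; β=2, v≡1 (mod 11); (10|11)=-1, (1|11)=+1; sign (−1)^0·-1^2·+1^0 = +1.
(a,b)_5: α=2, u≡3; β=4, v≡2 (mod 5); (3|5)=-1, (2|5)=-1; sign (−1)^0·-1^4·-1^2 = +1.
(a,b)_∞: sgn(527)=+, sgn(42398)=+, so +1.
(a,b)_43: α=2, u≡1; β=3, v≡15 (mod 43); (1|43)=+1, (15|43)=+1; sign (−1)^0·+1^3·+1^2 = +1.
Ram(527, 42398) = {2, 31}; no ℚ_2-point on the conic.

[2, 31]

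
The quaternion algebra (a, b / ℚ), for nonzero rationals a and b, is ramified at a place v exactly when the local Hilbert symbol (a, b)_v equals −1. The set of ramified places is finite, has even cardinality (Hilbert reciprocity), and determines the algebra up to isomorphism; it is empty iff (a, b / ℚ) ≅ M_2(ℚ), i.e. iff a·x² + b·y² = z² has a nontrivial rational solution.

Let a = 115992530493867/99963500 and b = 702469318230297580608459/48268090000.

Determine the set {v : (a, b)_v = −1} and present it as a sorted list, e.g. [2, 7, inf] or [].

[11, 29]

(a, b) ≡ (713545, 11) mod (ℚ^×)²; places V = {2, 3, 5, 7, 11, 13, 17, 19, 29, 37, ∞}.
(a,b)_37: α=1, u≡13; β=2, v≡30 (mod 37); (13|37)=-1, (30|37)=+1; sign (−1)^0·-1^2·+1^1 = +1.
(a,b)_11: α=0, u≡6; β=1, v≡9 (mod 11); (6|11)=-1, (9|11)=+1; sign (−1)^0·-1^1·+1^0 = -1.
(a,b)_∞: sgn(713545)=+, sgn(11)=+, so +1.
(a,b)_5: α=-3, u≡4; β=-4, v≡1 (mod 5); (4|5)=+1, (1|5)=+1; sign (−1)^0·+1^-4·+1^-3 = +1.
(a,b)_19: α=1, u≡16; β=2, v≡11 (mod 19); (16|19)=+1, (11|19)=+1; sign (−1)^0·+1^2·+1^1 = +1.
(a,b)_3: α=4, u≡1; β=2, v≡2 (mod 3); (1|3)=+1, (2|3)=-1; sign (−1)^0·+1^2·-1^4 = +1.
(a,b)_13: α=-4, u≡9; β=-6, v≡7 (mod 13); (9|13)=+1, (7|13)=-1; sign (−1)^0·+1^-6·-1^-4 = +1.
(a,b)_17: α=4, u≡13; β=6, v≡3 (mod 17); (13|17)=+1, (3|17)=-1; sign (−1)^0·+1^6·-1^4 = +1.
(a,b)_7: α=-1, u≡2; β=0, v≡4 (mod 7); (2|7)=+1, (4|7)=+1; sign (−1)^0·+1^0·+1^-1 = +1.
(a,b)_29: α=3, u≡23; β=6, v≡14 (mod 29); (23|29)=+1, (14|29)=-1; sign (−1)^0·+1^6·-1^3 = -1.
(a,b)_2: α=-2, β=-4; u≡1, v≡3 (mod 8); ε(u)ε(v)=0·1, αω(v)=-2·1, βω(u)=-4·0; sum ≡ 0  ⇒  +1.
Ram(713545, 11) = {11, 29}; no ℚ_11-point on the conic.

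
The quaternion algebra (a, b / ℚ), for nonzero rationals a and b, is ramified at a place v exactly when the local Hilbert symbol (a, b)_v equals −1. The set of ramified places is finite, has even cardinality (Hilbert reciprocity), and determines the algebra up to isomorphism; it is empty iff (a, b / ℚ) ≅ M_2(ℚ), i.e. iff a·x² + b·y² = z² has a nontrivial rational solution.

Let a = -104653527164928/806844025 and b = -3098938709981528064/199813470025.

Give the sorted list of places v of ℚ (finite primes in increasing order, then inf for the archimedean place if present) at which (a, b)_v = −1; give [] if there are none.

[2, inf]

(a, b) ≡ (-42, -714) mod (ℚ^×)²; places V = {2, 3, 5, 7, 13, 17, 19, 23, 29, ∞}.
(a,b)_2: α=11, β=19; u≡3, v≡3 (mod 8); ε(u)ε(v)=1·1, αω(v)=11·1, βω(u)=19·1; sum ≡ 1  ⇒  -1.
(a,b)_∞: sgn(-42)=−, sgn(-714)=−, so -1.
(a,b)_29: α=2, u≡6; β=4, v≡17 (mod 29); (6|29)=+1, (17|29)=-1; sign (−1)^0·+1^4·-1^2 = +1.
(a,b)_17: α=0, u≡4; β=3, v≡1 (mod 17); (4|17)=+1, (1|17)=+1; sign (−1)^0·+1^3·+1^0 = +1.
(a,b)_19: α=-2, u≡14; β=0, v≡15 (mod 19); (14|19)=-1, (15|19)=-1; sign (−1)^0·-1^0·-1^-2 = +1.
(a,b)_23: α=-2, u≡1; β=-4, v≡17 (mod 23); (1|23)=+1, (17|23)=-1; sign (−1)^0·+1^-4·-1^-2 = +1.
(a,b)_3: α=11, u≡1; β=5, v≡2 (mod 3); (1|3)=+1, (2|3)=-1; sign (−1)^1·+1^5·-1^11 = +1.
(a,b)_13: α=-2, u≡12; β=-4, v≡9 (mod 13); (12|13)=+1, (9|13)=+1; sign (−1)^0·+1^-4·+1^-2 = +1.
(a,b)_7: α=3, u≡1; β=1, v≡3 (mod 7); (1|7)=+1, (3|7)=-1; sign (−1)^1·+1^1·-1^3 = +1.
(a,b)_5: α=-2, u≡2; β=-2, v≡1 (mod 5); (2|5)=-1, (1|5)=+1; sign (−1)^0·-1^-2·+1^-2 = +1.
(-42, -714 / ℚ) ramifies at {2, ∞}: a division algebra.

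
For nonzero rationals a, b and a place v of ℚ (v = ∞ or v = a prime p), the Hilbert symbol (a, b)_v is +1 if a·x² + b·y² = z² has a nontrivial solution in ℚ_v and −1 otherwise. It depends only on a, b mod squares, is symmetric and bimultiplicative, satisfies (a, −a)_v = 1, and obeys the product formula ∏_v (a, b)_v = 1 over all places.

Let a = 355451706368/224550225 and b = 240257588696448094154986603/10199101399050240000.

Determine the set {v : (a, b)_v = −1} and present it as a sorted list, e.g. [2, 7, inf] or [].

[2, 11]

Mod squares: a ≡ 5423, b ≡ 667. Check v ∈ {∞, 2, 3, 5, 7, 11, 13, 17, 19, 23, 29, 37}.
v=7: a=7^0·(≡6), b=7^2·(≡2) mod 7; (6|7)=-1, (2|7)=+1; (−1)^{0·2·3}·(-1)^2·(+1)^0 = +1.
v=13: a=13^0·(≡6), b=13^2·(≡4) mod 13; (6|13)=-1, (4|13)=+1; (−1)^{0·2·6}·(-1)^2·(+1)^0 = +1.
v=17: a=17^1·(≡16), b=17^2·(≡2) mod 17; (16|17)=+1, (2|17)=+1; (−1)^{1·2·8}·(+1)^2·(+1)^1 = +1.
v=3: a=3^-8·(≡2), b=3^-12·(≡1) mod 3; (2|3)=-1, (1|3)=+1; (−1)^{-8·-12·1}·(-1)^-12·(+1)^-8 = +1.
v=11: a=11^3·(≡1), b=11^6·(≡7) mod 11; (1|11)=+1, (7|11)=-1; (−1)^{3·6·5}·(+1)^6·(-1)^3 = -1.
v=19: a=19^0·(≡3), b=19^2·(≡3) mod 19; (3|19)=-1, (3|19)=-1; (−1)^{0·2·9}·(-1)^2·(-1)^0 = +1.
v=37: a=37^-2·(≡26), b=37^-4·(≡28) mod 37; (26|37)=+1, (28|37)=+1; (−1)^{-2·-4·18}·(+1)^-4·(+1)^-2 = +1.
v=2: v_2(a)=10, v_2(b)=-14; units ≡ 7, 3 (mod 8); ε·ε+αω+βω = 1·1+10·1+-14·0 ≡ 1  ⇒  (a,b)_2 = -1.
v=5: a=5^-2·(≡2), b=5^-4·(≡2) mod 5; (2|5)=-1, (2|5)=-1; (−1)^{-2·-4·2}·(-1)^-4·(-1)^-2 = +1.
v=23: a=23^2·(≡9), b=23^5·(≡12) mod 23; (9|23)=+1, (12|23)=+1; (−1)^{2·5·11}·(+1)^5·(+1)^2 = +1.
v=29: a=29^1·(≡1), b=29^3·(≡1) mod 29; (1|29)=+1, (1|29)=+1; (−1)^{1·3·14}·(+1)^3·(+1)^1 = +1.
v=∞: 5423 > 0 and 667 > 0  ⇒  (a,b)_∞ = +1.
Ram(5423, 667) = {2, 11}; no ℚ_2-point on the conic.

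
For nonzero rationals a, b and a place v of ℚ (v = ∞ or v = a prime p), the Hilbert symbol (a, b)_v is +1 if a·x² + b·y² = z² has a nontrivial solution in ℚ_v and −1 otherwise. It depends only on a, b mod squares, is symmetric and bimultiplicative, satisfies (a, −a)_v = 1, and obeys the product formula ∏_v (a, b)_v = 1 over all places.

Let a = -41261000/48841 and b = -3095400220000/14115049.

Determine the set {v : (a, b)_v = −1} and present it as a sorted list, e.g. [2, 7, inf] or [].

[2, 5, 11, inf]

Mod squares: a ≡ -3410, b ≡ -22. Check v ∈ {∞, 2, 5, 11, 13, 17, 31}.
v=13: a=13^-2·(≡4), b=13^-2·(≡9) mod 13; (4|13)=+1, (9|13)=+1; (−1)^{-2·-2·6}·(+1)^-2·(+1)^-2 = +1.
v=17: a=17^-2·(≡11), b=17^-4·(≡6) mod 17; (11|17)=-1, (6|17)=-1; (−1)^{-2·-4·8}·(-1)^-4·(-1)^-2 = +1.
v=2: v_2(a)=3, v_2(b)=5; units ≡ 7, 5 (mod 8); ε·ε+αω+βω = 1·0+3·1+5·0 ≡ 1  ⇒  (a,b)_2 = -1.
v=31: a=31^1·(≡1), b=31^2·(≡25) mod 31; (1|31)=+1, (25|31)=+1; (−1)^{1·2·15}·(+1)^2·(+1)^1 = +1.
v=∞: -3410 < 0 and -22 < 0  ⇒  (a,b)_∞ = -1.
v=5: a=5^3·(≡2), b=5^4·(≡2) mod 5; (2|5)=-1, (2|5)=-1; (−1)^{3·4·2}·(-1)^4·(-1)^3 = -1.
v=11: a=11^3·(≡9), b=11^5·(≡1) mod 11; (9|11)=+1, (1|11)=+1; (−1)^{3·5·5}·(+1)^5·(+1)^3 = -1.
|Ram(-3410, -22)| = 4, even; anisotropic at {2, 5, 11, ∞}.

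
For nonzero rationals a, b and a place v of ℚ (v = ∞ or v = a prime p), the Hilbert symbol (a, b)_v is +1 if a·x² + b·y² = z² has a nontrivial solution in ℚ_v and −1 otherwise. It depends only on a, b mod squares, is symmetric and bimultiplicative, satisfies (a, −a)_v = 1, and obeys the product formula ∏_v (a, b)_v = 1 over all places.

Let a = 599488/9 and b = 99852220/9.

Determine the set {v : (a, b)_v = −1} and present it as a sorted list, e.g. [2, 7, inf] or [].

[2, 5, 13, 19, 29, 41]

(a, b) ≡ (9367, 24963055) mod (ℚ^×)²; places V = {2, 3, 5, 13, 17, 19, 29, 41, ∞}.
(a,b)_∞: sgn(9367)=+, sgn(24963055)=+, so +1.
(a,b)_13: α=0, u≡5; β=1, v≡8 (mod 13); (5|13)=-1, (8|13)=-1; sign (−1)^0·-1^1·-1^0 = -1.
(a,b)_29: α=1, u≡22; β=1, v≡14 (mod 29); (22|29)=+1, (14|29)=-1; sign (−1)^0·+1^1·-1^1 = -1.
(a,b)_3: α=-2, u≡1; β=-2, v≡1 (mod 3); (1|3)=+1, (1|3)=+1; sign (−1)^0·+1^-2·+1^-2 = +1.
(a,b)_17: α=1, u≡12; β=1, v≡14 (mod 17); (12|17)=-1, (14|17)=-1; sign (−1)^0·-1^1·-1^1 = +1.
(a,b)_19: α=1, u≡14; β=1, v≡2 (mod 19); (14|19)=-1, (2|19)=-1; sign (−1)^1·-1^1·-1^1 = -1.
(a,b)_41: α=0, u≡3; β=1, v≡25 (mod 41); (3|41)=-1, (25|41)=+1; sign (−1)^0·-1^1·+1^0 = -1.
(a,b)_5: α=0, u≡2; β=1, v≡1 (mod 5); (2|5)=-1, (1|5)=+1; sign (−1)^0·-1^1·+1^0 = -1.
(a,b)_2: α=6, β=2; u≡7, v≡7 (mod 8); ε(u)ε(v)=1·1, αω(v)=6·0, βω(u)=2·0; sum ≡ 1  ⇒  -1.
Ram(9367, 24963055) = {2, 5, 13, 19, 29, 41}; no ℚ_2-point on the conic.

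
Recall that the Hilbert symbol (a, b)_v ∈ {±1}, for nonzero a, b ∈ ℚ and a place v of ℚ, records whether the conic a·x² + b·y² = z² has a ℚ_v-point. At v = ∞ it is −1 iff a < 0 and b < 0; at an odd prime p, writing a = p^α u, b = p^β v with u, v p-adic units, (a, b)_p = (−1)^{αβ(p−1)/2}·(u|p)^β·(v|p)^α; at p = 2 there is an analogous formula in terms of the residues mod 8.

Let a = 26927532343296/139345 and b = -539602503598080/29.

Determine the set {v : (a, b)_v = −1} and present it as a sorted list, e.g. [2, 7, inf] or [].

(a, b) ≡ (71630, -5655) mod (ℚ^×)²; places V = {2, 3, 5, 13, 19, 29, 31, ∞}.
(a,b)_5: α=-1, u≡4; β=1, v≡1 (mod 5); (4|5)=+1, (1|5)=+1; sign (−1)^0·+1^1·+1^-1 = +1.
(a,b)_13: α=1, u≡6; β=1, v≡5 (mod 13); (6|13)=-1, (5|13)=-1; sign (−1)^0·-1^1·-1^1 = +1.
(a,b)_2: α=25, β=18; u≡7, v≡1 (mod 8); ε(u)ε(v)=1·0, αω(v)=25·0, βω(u)=18·0; sum ≡ 0  ⇒  +1.
(a,b)_3: α=2, u≡2; β=5, v≡2 (mod 3); (2|3)=-1, (2|3)=-1; sign (−1)^0·-1^5·-1^2 = -1.
(a,b)_29: α=-1, u≡1; β=-1, v≡17 (mod 29); (1|29)=+1, (17|29)=-1; sign (−1)^0·+1^-1·-1^-1 = -1.
(a,b)_31: α=-2, u≡18; β=0, v≡25 (mod 31); (18|31)=+1, (25|31)=+1; sign (−1)^0·+1^0·+1^-2 = +1.
(a,b)_∞: sgn(71630)=+, sgn(-5655)=−, so +1.
(a,b)_19: α=3, u≡15; β=4, v≡7 (mod 19); (15|19)=-1, (7|19)=+1; sign (−1)^0·-1^4·+1^3 = +1.
|Ram(71630, -5655)| = 2, even; anisotropic at {3, 29}.

[3, 29]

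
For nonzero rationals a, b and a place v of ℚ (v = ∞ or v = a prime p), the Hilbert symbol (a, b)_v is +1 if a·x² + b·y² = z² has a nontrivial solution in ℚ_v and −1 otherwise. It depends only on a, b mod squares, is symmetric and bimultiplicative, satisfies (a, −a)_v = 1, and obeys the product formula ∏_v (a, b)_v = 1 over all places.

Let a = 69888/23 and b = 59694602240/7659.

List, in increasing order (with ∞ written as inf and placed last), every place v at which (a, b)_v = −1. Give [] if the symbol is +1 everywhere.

[7, 13, 23, 29]

Mod squares: a ≡ 6279, b ≡ 22457890. Check v ∈ {∞, 2, 3, 5, 7, 13, 23, 29, 37, 47}.
v=2: v_2(a)=8, v_2(b)=11; units ≡ 7, 1 (mod 8); ε·ε+αω+βω = 1·0+8·0+11·0 ≡ 0  ⇒  (a,b)_2 = +1.
v=23: a=23^-1·(≡14), b=23^-1·(≡14) mod 23; (14|23)=-1, (14|23)=-1; (−1)^{-1·-1·11}·(-1)^-1·(-1)^-1 = -1.
v=5: a=5^0·(≡1), b=5^1·(≡2) mod 5; (1|5)=+1, (2|5)=-1; (−1)^{0·1·2}·(+1)^1·(-1)^0 = +1.
v=29: a=29^0·(≡10), b=29^1·(≡20) mod 29; (10|29)=-1, (20|29)=+1; (−1)^{0·1·14}·(-1)^1·(+1)^0 = -1.
v=13: a=13^1·(≡2), b=13^1·(≡3) mod 13; (2|13)=-1, (3|13)=+1; (−1)^{1·1·6}·(-1)^1·(+1)^1 = -1.
v=∞: 6279 > 0 and 22457890 > 0  ⇒  (a,b)_∞ = +1.
v=47: a=47^0·(≡2), b=47^2·(≡21) mod 47; (2|47)=+1, (21|47)=+1; (−1)^{0·2·23}·(+1)^2·(+1)^0 = +1.
v=3: a=3^1·(≡2), b=3^-2·(≡1) mod 3; (2|3)=-1, (1|3)=+1; (−1)^{1·-2·1}·(-1)^-2·(+1)^1 = +1.
v=7: a=7^1·(≡1), b=7^1·(≡4) mod 7; (1|7)=+1, (4|7)=+1; (−1)^{1·1·3}·(+1)^1·(+1)^1 = -1.
v=37: a=37^0·(≡3), b=37^-1·(≡17) mod 37; (3|37)=+1, (17|37)=-1; (−1)^{0·-1·18}·(+1)^-1·(-1)^0 = +1.
|Ram(6279, 22457890)| = 4, even; anisotropic at {7, 13, 23, 29}.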